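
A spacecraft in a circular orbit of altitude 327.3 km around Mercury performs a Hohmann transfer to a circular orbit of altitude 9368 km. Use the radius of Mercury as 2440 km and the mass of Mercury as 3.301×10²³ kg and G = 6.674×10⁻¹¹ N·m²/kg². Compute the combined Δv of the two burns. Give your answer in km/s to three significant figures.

Δv_total ≈ 1.29 km/s

μ = GM = 6.674×10⁻¹¹ × 3.301×10²³ = 2.203×10¹³ m³/s².
r₁ = 2440 + 327.3 = 2767.3 km = 2.7673×10⁶ m.
r₂ = 2440 + 9368 = 11808 km = 1.1808×10⁷ m.
Transfer ellipse a_t = (r₁ + r₂)/2 = 7.288×10⁶ m.
At r₁: circular v_c1 = √(μ/r₁) = 2822 m/s; transfer-periherm v_p = √[μ(2/r₁ − 1/a_t)] = 3592 m/s.
Δv₁ = v_p − v_c1 = 770.0 m/s.
At r₂: circular v_c2 = √(μ/r₂) = 1366 m/s; transfer-apoherm v_a = √[μ(2/r₂ − 1/a_t)] = 841.7 m/s.
Δv₂ = v_c2 − v_a = 524.2 m/s.
Total Δv = Δv₁ + Δv₂ = 1294 m/s = 1.294 km/s.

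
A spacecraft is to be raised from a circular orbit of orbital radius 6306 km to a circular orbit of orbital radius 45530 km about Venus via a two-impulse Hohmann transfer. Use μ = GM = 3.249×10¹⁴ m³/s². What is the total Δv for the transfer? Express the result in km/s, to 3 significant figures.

Δv_total ≈ 3.69 km/s

r₁ = 6306 km = 6.306×10⁶ m.
r₂ = 45530 km = 4.553×10⁷ m.
Transfer ellipse a_t = (r₁ + r₂)/2 = 2.592×10⁷ m.
At r₁: circular v_c1 = √(μ/r₁) = 7178 m/s; transfer-periapsis v_p = √[μ(2/r₁ − 1/a_t)] = 9514 m/s.
Δv₁ = v_p − v_c1 = 2336 m/s.
At r₂: circular v_c2 = √(μ/r₂) = 2671 m/s; transfer-apoapsis v_a = √[μ(2/r₂ − 1/a_t)] = 1318 m/s.
Δv₂ = v_c2 − v_a = 1354 m/s.
Total Δv = Δv₁ + Δv₂ = 3689 m/s = 3.689 km/s.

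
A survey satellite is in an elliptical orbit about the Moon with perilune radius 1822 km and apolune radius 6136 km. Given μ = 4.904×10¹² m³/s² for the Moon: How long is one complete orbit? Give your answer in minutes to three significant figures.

T ≈ 375 minutes

Semi-major axis a = (r_p + r_a)/2 = (1822.0 + 6136.0)/2 = 3979.0 km = 3.979×10⁶ m.
By Kepler's third law T = 2π√(a³/μ) = 2π × 3.584×10³ = 2.252×10⁴ s.
= 375.3 minutes.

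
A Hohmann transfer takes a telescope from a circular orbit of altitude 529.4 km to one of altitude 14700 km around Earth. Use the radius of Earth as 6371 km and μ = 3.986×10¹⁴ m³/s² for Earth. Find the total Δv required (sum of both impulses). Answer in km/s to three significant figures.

r₁ = 6371 + 529.4 = 6900.4 km = 6.9004×10⁶ m.
r₂ = 6371 + 14700 = 21071 km = 2.1071×10⁷ m.
Transfer ellipse a_t = (r₁ + r₂)/2 = 1.399×10⁷ m.
At r₁: circular v_c1 = √(μ/r₁) = 7600 m/s; transfer-perigee v_p = √[μ(2/r₁ − 1/a_t)] = 9329 m/s.
Δv₁ = v_p − v_c1 = 1729 m/s.
At r₂: circular v_c2 = √(μ/r₂) = 4349 m/s; transfer-apogee v_a = √[μ(2/r₂ − 1/a_t)] = 3055 m/s.
Δv₂ = v_c2 − v_a = 1294 m/s.
Total Δv = Δv₁ + Δv₂ = 3023 m/s = 3.023 km/s.

Δv_total ≈ 3.02 km/s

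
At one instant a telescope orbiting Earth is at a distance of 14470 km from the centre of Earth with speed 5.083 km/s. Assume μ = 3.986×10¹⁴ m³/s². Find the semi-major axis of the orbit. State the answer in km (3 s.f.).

a ≈ 13600 km

r = 1.447×10⁷ m.
Specific orbital energy ε = v²/2 − μ/r = (5083)²/2 − 3.986×10¹⁴/1.447×10⁷ = -1.463×10⁷ J/kg.
Since ε = −μ/(2a), a = −μ/(2ε) = 1.362×10⁷ m = 13624 km.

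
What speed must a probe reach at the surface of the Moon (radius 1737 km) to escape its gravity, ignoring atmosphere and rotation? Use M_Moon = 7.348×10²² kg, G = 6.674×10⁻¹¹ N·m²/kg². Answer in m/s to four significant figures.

v_esc ≈ 2376 m/s

μ = GM = 6.674×10⁻¹¹ × 7.348×10²² = 4.904×10¹² m³/s².
r = R = 1.737×10⁶ m.
Escape speed v_esc = √(2μ/r) = √(2 × 4.904×10¹² / 1.737×10⁶) = √(5.647×10⁶) = 2376 m/s.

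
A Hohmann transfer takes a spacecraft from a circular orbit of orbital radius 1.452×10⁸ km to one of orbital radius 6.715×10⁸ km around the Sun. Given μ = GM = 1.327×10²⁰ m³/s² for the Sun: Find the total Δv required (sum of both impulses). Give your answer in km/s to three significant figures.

Δv_total ≈ 14.2 km/s

r₁ = 1.452×10⁸ km = 1.452×10¹¹ m.
r₂ = 6.715×10⁸ km = 6.715×10¹¹ m.
Transfer ellipse a_t = (r₁ + r₂)/2 = 4.084×10¹¹ m.
At r₁: circular v_c1 = √(μ/r₁) = 30230 m/s; transfer-perihelion v_p = √[μ(2/r₁ − 1/a_t)] = 38770 m/s.
Δv₁ = v_p − v_c1 = 8536 m/s.
At r₂: circular v_c2 = √(μ/r₂) = 14060 m/s; transfer-aphelion v_a = √[μ(2/r₂ − 1/a_t)] = 8383 m/s.
Δv₂ = v_c2 − v_a = 5675 m/s.
Total Δv = Δv₁ + Δv₂ = 14210 m/s = 14.21 km/s.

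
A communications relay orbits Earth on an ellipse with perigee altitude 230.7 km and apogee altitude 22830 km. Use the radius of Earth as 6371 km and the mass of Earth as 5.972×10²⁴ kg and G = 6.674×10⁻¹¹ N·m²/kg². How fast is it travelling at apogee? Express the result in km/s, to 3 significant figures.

v ≈ 2.24 km/s

μ = GM = 6.674×10⁻¹¹ × 5.972×10²⁴ = 3.986×10¹⁴ m³/s².
r_p = 6371 + 230.7 = 6601.7 km = 6.6017×10⁶ m.
r_a = 6371 + 22830 = 29201 km = 2.9201×10⁷ m.
Semi-major axis a = (r_p + r_a)/2 = 17901 km = 1.790×10⁷ m.
Vis-viva: v² = μ(2/r − 1/a) = 3.986×10¹⁴ × (6.849×10⁻⁸ − 5.586×10⁻⁸) = 5.034×10⁶ m²/s².
v = 2244 m/s = 2.244 km/s.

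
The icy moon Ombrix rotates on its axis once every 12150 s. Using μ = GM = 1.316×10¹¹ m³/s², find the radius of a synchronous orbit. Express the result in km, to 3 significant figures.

A synchronous orbit has period T, so by Kepler's third law a = (μT²/4π²)^(1/3).
μT²/4π² = 1.316×10¹¹ × (1.215×10⁴)² / 39.48 = 4.921×10¹⁷ m³.
a = 7.895×10⁵ m = 789.50 km.

r_sync ≈ 789 km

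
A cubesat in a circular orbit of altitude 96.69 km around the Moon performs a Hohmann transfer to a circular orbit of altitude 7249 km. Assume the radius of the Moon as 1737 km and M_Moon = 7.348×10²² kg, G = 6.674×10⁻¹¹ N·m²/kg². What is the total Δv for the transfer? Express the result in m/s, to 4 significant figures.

μ = GM = 6.674×10⁻¹¹ × 7.348×10²² = 4.904×10¹² m³/s².
r₁ = 1737 + 96.69 = 1833.7 km = 1.8337×10⁶ m.
r₂ = 1737 + 7249 = 8986.0 km = 8.9860×10⁶ m.
Transfer ellipse a_t = (r₁ + r₂)/2 = 5.410×10⁶ m.
At r₁: circular v_c1 = √(μ/r₁) = 1635 m/s; transfer-perilune v_p = √[μ(2/r₁ − 1/a_t)] = 2108 m/s.
Δv₁ = v_p − v_c1 = 472.3 m/s.
At r₂: circular v_c2 = √(μ/r₂) = 738.7 m/s; transfer-apolune v_a = √[μ(2/r₂ − 1/a_t)] = 430.1 m/s.
Δv₂ = v_c2 − v_a = 308.6 m/s.
Total Δv = Δv₁ + Δv₂ = 781.0 m/s.

Δv_total ≈ 781.0 m/s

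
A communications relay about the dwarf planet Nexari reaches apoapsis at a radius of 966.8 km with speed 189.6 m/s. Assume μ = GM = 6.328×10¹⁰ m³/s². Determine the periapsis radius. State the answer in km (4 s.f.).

periapsis radius ≈ 366.0 km

r_a = 9.668×10⁵ m.
Specific energy ε = v²/2 − μ/r = -4.748×10⁴ J/kg, so a = −μ/(2ε) = 6.664×10⁵ m.
The apsides satisfy r_p + r_a = 2a, so the periapsis radius is 2a − r_a = 3.660×10⁵ m = 366.00 km.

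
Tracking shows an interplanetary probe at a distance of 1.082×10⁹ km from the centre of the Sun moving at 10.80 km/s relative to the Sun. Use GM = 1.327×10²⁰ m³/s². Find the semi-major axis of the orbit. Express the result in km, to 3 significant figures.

r = 1.082×10¹² m.
Vis-viva rearranged: 1/a = 2/r − v²/μ = 1.848×10⁻¹² − 8.790×10⁻¹³ = 9.695×10⁻¹³ m⁻¹.
a = 1.032×10¹² m = 1.0315×10⁹ km.

a ≈ 1.03×10⁹ km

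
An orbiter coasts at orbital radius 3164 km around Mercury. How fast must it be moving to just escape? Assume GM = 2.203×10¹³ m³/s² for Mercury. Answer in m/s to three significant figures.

r = 3164 km = 3.164×10⁶ m.
Escape speed v_esc = √(2μ/r) = √(2 × 2.203×10¹³ / 3.164×10⁶) = √(1.393×10⁷) = 3732 m/s.

v_esc ≈ 3730 m/s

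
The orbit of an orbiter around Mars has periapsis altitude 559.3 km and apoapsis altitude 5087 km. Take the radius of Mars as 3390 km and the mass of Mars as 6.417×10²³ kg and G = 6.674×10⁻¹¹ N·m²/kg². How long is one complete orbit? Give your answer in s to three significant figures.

μ = GM = 6.674×10⁻¹¹ × 6.417×10²³ = 4.283×10¹³ m³/s².
r_p = 3390 + 559.3 = 3949.3 km = 3.9493×10⁶ m.
r_a = 3390 + 5087 = 8477.0 km = 8.4770×10⁶ m.
Semi-major axis a = (r_p + r_a)/2 = (3949.3 + 8477.0)/2 = 6213.1 km = 6.213×10⁶ m.
By Kepler's third law T = 2π√(a³/μ) = 2π × 2.367×10³ = 1.487×10⁴ s.

T ≈ 14900 s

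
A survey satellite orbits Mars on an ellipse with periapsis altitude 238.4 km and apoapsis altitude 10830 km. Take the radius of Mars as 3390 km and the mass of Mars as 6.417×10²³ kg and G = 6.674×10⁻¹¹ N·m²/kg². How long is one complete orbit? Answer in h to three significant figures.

μ = GM = 6.674×10⁻¹¹ × 6.417×10²³ = 4.283×10¹³ m³/s².
r_p = 3390 + 238.4 = 3628.4 km = 3.6284×10⁶ m.
r_a = 3390 + 10830 = 14220 km = 1.4220×10⁷ m.
Semi-major axis a = (r_p + r_a)/2 = (3628.4 + 14220)/2 = 8924.2 km = 8.924×10⁶ m.
By Kepler's third law T = 2π√(a³/μ) = 2π × 4.074×10³ = 2.560×10⁴ s.
= 7.110 h.

T ≈ 7.11 h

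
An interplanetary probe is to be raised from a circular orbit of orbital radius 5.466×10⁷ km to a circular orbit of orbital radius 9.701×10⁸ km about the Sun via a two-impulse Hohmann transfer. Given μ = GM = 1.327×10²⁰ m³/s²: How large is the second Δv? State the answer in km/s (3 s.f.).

r₁ = 5.466×10⁷ km = 5.466×10¹⁰ m.
r₂ = 9.701×10⁸ km = 9.701×10¹¹ m.
Transfer ellipse a_t = (r₁ + r₂)/2 = 5.124×10¹¹ m.
At r₁: circular v_c1 = √(μ/r₁) = 49270 m/s; transfer-perihelion v_p = √[μ(2/r₁ − 1/a_t)] = 67800 m/s.
At r₂: circular v_c2 = √(μ/r₂) = 11700 m/s; transfer-aphelion v_a = √[μ(2/r₂ − 1/a_t)] = 3820 m/s.
Δv₂ = v_c2 − v_a = 7876 m/s.
= 7.876 km/s.

Δv ≈ 7.88 km/s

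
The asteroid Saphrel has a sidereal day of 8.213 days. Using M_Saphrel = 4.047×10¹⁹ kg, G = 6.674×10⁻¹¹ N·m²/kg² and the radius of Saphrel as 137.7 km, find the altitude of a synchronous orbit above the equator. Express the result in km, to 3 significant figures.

μ = GM = 6.674×10⁻¹¹ × 4.047×10¹⁹ = 2.701×10⁹ m³/s².
T = 8.213 days = 7.096×10⁵ s.
A synchronous orbit has period T, so by Kepler's third law a = (μT²/4π²)^(1/3).
μT²/4π² = 2.701×10⁹ × (7.096×10⁵)² / 39.48 = 3.445×10¹⁹ m³.
a = 3.254×10⁶ m = 3253.8 km.
Altitude h = a − R = 3253.8 − 137.7 = 3116.1 km.

h_sync ≈ 3120 km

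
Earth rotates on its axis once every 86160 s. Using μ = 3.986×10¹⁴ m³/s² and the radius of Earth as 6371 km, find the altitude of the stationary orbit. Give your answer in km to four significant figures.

A synchronous orbit has period T, so by Kepler's third law a = (μT²/4π²)^(1/3).
μT²/4π² = 3.986×10¹⁴ × (8.616×10⁴)² / 39.48 = 7.495×10²² m³.
a = 4.216×10⁷ m = 42163 km.
Altitude h = a − R = 42163 − 6371 = 35792 km.

h_sync ≈ 35790 km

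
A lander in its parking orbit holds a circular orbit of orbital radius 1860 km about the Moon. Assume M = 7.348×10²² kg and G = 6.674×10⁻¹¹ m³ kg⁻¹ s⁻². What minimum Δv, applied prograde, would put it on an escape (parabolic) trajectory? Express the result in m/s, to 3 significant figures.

μ = GM = 6.674×10⁻¹¹ × 7.348×10²² = 4.904×10¹² m³/s².
r = 1860 km = 1.860×10⁶ m.
Circular speed v_c = √(μ/r) = 1624 m/s.
Escape speed v_esc = √(2μ/r) = √2 × v_c = 2296 m/s.
Δv = v_esc − v_c = 672.6 m/s.

Δv ≈ 673 m/s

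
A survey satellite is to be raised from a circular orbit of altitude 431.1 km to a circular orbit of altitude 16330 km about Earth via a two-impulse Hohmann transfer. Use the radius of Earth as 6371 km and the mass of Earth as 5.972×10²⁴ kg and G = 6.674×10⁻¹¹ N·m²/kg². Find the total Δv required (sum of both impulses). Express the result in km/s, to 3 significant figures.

Δv_total ≈ 3.19 km/s

μ = GM = 6.674×10⁻¹¹ × 5.972×10²⁴ = 3.986×10¹⁴ m³/s².
r₁ = 6371 + 431.1 = 6802.1 km = 6.8021×10⁶ m.
r₂ = 6371 + 16330 = 22701 km = 2.2701×10⁷ m.
Transfer ellipse a_t = (r₁ + r₂)/2 = 1.475×10⁷ m.
At r₁: circular v_c1 = √(μ/r₁) = 7655 m/s; transfer-perigee v_p = √[μ(2/r₁ − 1/a_t)] = 9496 m/s.
Δv₁ = v_p − v_c1 = 1841 m/s.
At r₂: circular v_c2 = √(μ/r₂) = 4190 m/s; transfer-apogee v_a = √[μ(2/r₂ − 1/a_t)] = 2845 m/s.
Δv₂ = v_c2 − v_a = 1345 m/s.
Total Δv = Δv₁ + Δv₂ = 3186 m/s = 3.186 km/s.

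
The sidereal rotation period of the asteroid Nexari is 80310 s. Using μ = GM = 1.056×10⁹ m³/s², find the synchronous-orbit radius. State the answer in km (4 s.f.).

r_sync ≈ 556.7 km

A synchronous orbit has period T, so by Kepler's third law a = (μT²/4π²)^(1/3).
μT²/4π² = 1.056×10⁹ × (8.031×10⁴)² / 39.48 = 1.725×10¹⁷ m³.
a = 5.567×10⁵ m = 556.69 km.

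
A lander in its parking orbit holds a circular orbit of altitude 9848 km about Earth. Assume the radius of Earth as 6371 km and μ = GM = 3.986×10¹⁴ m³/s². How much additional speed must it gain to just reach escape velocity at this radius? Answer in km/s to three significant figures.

r = 6371 + 9848 = 16219 km = 1.6219×10⁷ m.
Circular speed v_c = √(μ/r) = 4957 m/s.
Escape speed v_esc = √(2μ/r) = √2 × v_c = 7011 m/s.
Δv = v_esc − v_c = 2053 m/s = 2.053 km/s.

Δv ≈ 2.05 km/s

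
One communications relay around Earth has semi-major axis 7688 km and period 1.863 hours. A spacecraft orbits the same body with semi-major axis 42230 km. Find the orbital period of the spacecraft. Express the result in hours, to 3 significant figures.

Kepler's third law: T² ∝ a³, so T₂ = T₁ (a₂/a₁)^(3/2).
a₂/a₁ = 5.493, (a₂/a₁)^(3/2) = 12.87.
T₂ = 1.863 × 12.87 = 23.98 hours.

T₂ ≈ 24.0 hours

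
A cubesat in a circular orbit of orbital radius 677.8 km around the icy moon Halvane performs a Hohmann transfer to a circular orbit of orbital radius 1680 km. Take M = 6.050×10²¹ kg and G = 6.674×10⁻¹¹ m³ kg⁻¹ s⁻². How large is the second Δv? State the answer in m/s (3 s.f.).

μ = GM = 6.674×10⁻¹¹ × 6.050×10²¹ = 4.038×10¹¹ m³/s².
r₁ = 677.8 km = 6.778×10⁵ m.
r₂ = 1680 km = 1.680×10⁶ m.
Transfer ellipse a_t = (r₁ + r₂)/2 = 1.179×10⁶ m.
At r₁: circular v_c1 = √(μ/r₁) = 771.8 m/s; transfer-periapsis v_p = √[μ(2/r₁ − 1/a_t)] = 921.4 m/s.
At r₂: circular v_c2 = √(μ/r₂) = 490.2 m/s; transfer-apoapsis v_a = √[μ(2/r₂ − 1/a_t)] = 371.7 m/s.
Δv₂ = v_c2 − v_a = 118.5 m/s.

Δv ≈ 119 m/s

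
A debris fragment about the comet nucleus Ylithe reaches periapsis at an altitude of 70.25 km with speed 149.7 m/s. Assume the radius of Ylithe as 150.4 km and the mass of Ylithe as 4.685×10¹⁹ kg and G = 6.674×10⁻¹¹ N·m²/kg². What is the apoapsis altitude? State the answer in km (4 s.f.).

apoapsis altitude ≈ 683.3 km

μ = GM = 6.674×10⁻¹¹ × 4.685×10¹⁹ = 3.127×10⁹ m³/s².
r_p = 150.4 + 70.25 = 220.65 km = 2.206×10⁵ m.
Specific energy ε = v²/2 − μ/r = -2.966×10³ J/kg, so a = −μ/(2ε) = 5.272×10⁵ m.
The apsides satisfy r_p + r_a = 2a, so the apoapsis radius is 2a − r_p = 8.337×10⁵ m = 833.67 km.
Apoapsis altitude = 833.67 − 150.4 = 683.27 km.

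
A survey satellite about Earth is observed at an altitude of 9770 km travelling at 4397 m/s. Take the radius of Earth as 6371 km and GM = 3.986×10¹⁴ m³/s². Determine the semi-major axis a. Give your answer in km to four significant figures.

r = 6371 + 9770 = 16141 km = 1.614×10⁷ m.
Vis-viva rearranged: 1/a = 2/r − v²/μ = 1.239×10⁻⁷ − 4.850×10⁻⁸ = 7.540×10⁻⁸ m⁻¹.
a = 1.326×10⁷ m = 13262 km.

a ≈ 13260 km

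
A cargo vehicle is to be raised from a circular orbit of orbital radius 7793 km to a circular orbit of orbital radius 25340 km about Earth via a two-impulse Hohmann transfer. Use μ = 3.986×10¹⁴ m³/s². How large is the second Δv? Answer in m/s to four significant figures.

Δv ≈ 1246 m/s

r₁ = 7793 km = 7.793×10⁶ m.
r₂ = 25340 km = 2.534×10⁷ m.
Transfer ellipse a_t = (r₁ + r₂)/2 = 1.657×10⁷ m.
At r₁: circular v_c1 = √(μ/r₁) = 7152 m/s; transfer-perigee v_p = √[μ(2/r₁ − 1/a_t)] = 8845 m/s.
At r₂: circular v_c2 = √(μ/r₂) = 3966 m/s; transfer-apogee v_a = √[μ(2/r₂ − 1/a_t)] = 2720 m/s.
Δv₂ = v_c2 − v_a = 1246 m/s.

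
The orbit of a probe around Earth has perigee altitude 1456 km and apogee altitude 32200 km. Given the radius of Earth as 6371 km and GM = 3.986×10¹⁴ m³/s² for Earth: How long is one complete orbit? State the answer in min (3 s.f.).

T ≈ 586 min

r_p = 6371 + 1456 = 7827.0 km = 7.8270×10⁶ m.
r_a = 6371 + 32200 = 38571 km = 3.8571×10⁷ m.
Semi-major axis a = (r_p + r_a)/2 = (7827.0 + 38571)/2 = 23199 km = 2.320×10⁷ m.
By Kepler's third law T = 2π√(a³/μ) = 2π × 5.597×10³ = 3.517×10⁴ s.
= 586.1 min.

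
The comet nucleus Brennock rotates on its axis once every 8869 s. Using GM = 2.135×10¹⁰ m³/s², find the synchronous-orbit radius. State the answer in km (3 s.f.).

A synchronous orbit has period T, so by Kepler's third law a = (μT²/4π²)^(1/3).
μT²/4π² = 2.135×10¹⁰ × (8.869×10³)² / 39.48 = 4.254×10¹⁶ m³.
a = 3.491×10⁵ m = 349.08 km.

r_sync ≈ 349 km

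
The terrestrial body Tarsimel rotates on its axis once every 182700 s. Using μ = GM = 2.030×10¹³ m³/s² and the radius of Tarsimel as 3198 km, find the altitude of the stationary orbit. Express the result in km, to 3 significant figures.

h_sync ≈ 22600 km

A synchronous orbit has period T, so by Kepler's third law a = (μT²/4π²)^(1/3).
μT²/4π² = 2.030×10¹³ × (1.827×10⁵)² / 39.48 = 1.716×10²² m³.
a = 2.580×10⁷ m = 25795 km.
Altitude h = a − R = 25795 − 3198 = 22597 km.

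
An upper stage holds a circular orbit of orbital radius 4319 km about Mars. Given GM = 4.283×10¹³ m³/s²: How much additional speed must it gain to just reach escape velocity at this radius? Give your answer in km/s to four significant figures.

Δv ≈ 1.304 km/s

r = 4319 km = 4.319×10⁶ m.
Circular speed v_c = √(μ/r) = 3149 m/s.
Escape speed v_esc = √(2μ/r) = √2 × v_c = 4453 m/s.
Δv = v_esc − v_c = 1304 m/s = 1.304 km/s.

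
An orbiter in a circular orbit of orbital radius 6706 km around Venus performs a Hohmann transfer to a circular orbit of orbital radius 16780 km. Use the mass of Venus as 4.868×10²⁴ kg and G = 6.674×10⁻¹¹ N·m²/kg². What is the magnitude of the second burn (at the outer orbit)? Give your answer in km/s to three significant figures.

μ = GM = 6.674×10⁻¹¹ × 4.868×10²⁴ = 3.249×10¹⁴ m³/s².
r₁ = 6706 km = 6.706×10⁶ m.
r₂ = 16780 km = 1.678×10⁷ m.
Transfer ellipse a_t = (r₁ + r₂)/2 = 1.174×10⁷ m.
At r₁: circular v_c1 = √(μ/r₁) = 6960 m/s; transfer-periapsis v_p = √[μ(2/r₁ − 1/a_t)] = 8320 m/s.
At r₂: circular v_c2 = √(μ/r₂) = 4400 m/s; transfer-apoapsis v_a = √[μ(2/r₂ − 1/a_t)] = 3325 m/s.
Δv₂ = v_c2 − v_a = 1075 m/s.
= 1.075 km/s.

Δv ≈ 1.08 km/s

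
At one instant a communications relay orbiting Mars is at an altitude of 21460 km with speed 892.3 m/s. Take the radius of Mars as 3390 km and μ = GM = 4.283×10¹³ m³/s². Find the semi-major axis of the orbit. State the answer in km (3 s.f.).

r = 3390 + 21460 = 24850 km = 2.485×10⁷ m.
Vis-viva rearranged: 1/a = 2/r − v²/μ = 8.048×10⁻⁸ − 1.859×10⁻⁸ = 6.189×10⁻⁸ m⁻¹.
a = 1.616×10⁷ m = 16157 km.

a ≈ 16200 km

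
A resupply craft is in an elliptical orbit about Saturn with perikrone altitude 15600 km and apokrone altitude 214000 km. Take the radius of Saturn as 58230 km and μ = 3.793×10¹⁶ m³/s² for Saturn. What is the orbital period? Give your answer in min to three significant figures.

T ≈ 1220 min

r_p = 58230 + 15600 = 73830 km = 7.3830×10⁷ m.
r_a = 58230 + 214000 = 272230 km = 2.7223×10⁸ m.
Semi-major axis a = (r_p + r_a)/2 = (73830 + 2.7223×10⁵)/2 = 1.7303×10⁵ km = 1.730×10⁸ m.
By Kepler's third law T = 2π√(a³/μ) = 2π × 1.169×10⁴ = 7.343×10⁴ s.
= 1224 min.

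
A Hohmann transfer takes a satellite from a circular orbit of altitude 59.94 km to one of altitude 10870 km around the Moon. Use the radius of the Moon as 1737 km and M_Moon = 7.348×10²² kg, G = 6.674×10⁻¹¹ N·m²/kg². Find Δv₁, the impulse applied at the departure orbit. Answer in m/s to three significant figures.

Δv ≈ 534 m/s

μ = GM = 6.674×10⁻¹¹ × 7.348×10²² = 4.904×10¹² m³/s².
r₁ = 1737 + 59.94 = 1796.9 km = 1.7969×10⁶ m.
r₂ = 1737 + 10870 = 12607 km = 1.2607×10⁷ m.
Transfer ellipse a_t = (r₁ + r₂)/2 = 7.202×10⁶ m.
At r₁: circular v_c1 = √(μ/r₁) = 1652 m/s; transfer-perilune v_p = √[μ(2/r₁ − 1/a_t)] = 2186 m/s.
Δv₁ = v_p − v_c1 = 533.7 m/s.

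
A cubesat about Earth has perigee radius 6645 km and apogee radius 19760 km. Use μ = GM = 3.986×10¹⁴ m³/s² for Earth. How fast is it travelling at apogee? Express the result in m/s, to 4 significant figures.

Semi-major axis a = (r_p + r_a)/2 = 13202 km = 1.320×10⁷ m.
Vis-viva: v² = μ(2/r − 1/a) = 3.986×10¹⁴ × (1.012×10⁻⁷ − 7.574×10⁻⁸) = 1.015×10⁷ m²/s².
v = 3186 m/s.

v ≈ 3186 m/s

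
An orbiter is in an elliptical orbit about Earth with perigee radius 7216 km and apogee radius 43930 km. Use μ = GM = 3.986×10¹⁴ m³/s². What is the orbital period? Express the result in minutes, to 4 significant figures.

T ≈ 678.3 minutes

Semi-major axis a = (r_p + r_a)/2 = (7216.0 + 43930)/2 = 25573 km = 2.557×10⁷ m.
By Kepler's third law T = 2π√(a³/μ) = 2π × 6.477×10³ = 4.070×10⁴ s.
= 678.3 minutes.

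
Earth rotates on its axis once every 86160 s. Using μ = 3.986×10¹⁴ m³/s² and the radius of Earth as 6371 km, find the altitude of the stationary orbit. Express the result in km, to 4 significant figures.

A synchronous orbit has period T, so by Kepler's third law a = (μT²/4π²)^(1/3).
μT²/4π² = 3.986×10¹⁴ × (8.616×10⁴)² / 39.48 = 7.495×10²² m³.
a = 4.216×10⁷ m = 42163 km.
Altitude h = a − R = 42163 − 6371 = 35792 km.

h_sync ≈ 35790 km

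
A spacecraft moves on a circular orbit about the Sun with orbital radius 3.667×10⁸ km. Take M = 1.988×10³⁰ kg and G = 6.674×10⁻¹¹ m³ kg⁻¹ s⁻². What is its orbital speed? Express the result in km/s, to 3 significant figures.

μ = GM = 6.674×10⁻¹¹ × 1.988×10³⁰ = 1.327×10²⁰ m³/s².
r = 3.667×10⁸ km = 3.667×10¹¹ m.
For a circular orbit v = √(μ/r) = √(1.327×10²⁰ / 3.667×10¹¹) = √(3.618×10⁸) = 19020 m/s.
That is 19.02 km/s.

v ≈ 19.0 km/s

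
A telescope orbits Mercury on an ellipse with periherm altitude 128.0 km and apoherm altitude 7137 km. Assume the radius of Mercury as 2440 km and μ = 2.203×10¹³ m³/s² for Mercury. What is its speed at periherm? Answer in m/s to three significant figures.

v ≈ 3680 m/s

r_p = 2440 + 128.0 = 2568.0 km = 2.5680×10⁶ m.
r_a = 2440 + 7137 = 9577.0 km = 9.5770×10⁶ m.
Semi-major axis a = (r_p + r_a)/2 = 6072.5 km = 6.072×10⁶ m.
Vis-viva: v² = μ(2/r − 1/a) = 2.203×10¹³ × (7.788×10⁻⁷ − 1.647×10⁻⁷) = 1.353×10⁷ m²/s².
v = 3678 m/s.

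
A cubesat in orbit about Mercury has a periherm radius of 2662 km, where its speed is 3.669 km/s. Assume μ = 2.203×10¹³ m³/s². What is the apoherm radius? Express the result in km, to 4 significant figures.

r_p = 2.662×10⁶ m.
Specific energy ε = v²/2 − μ/r = -1.545×10⁶ J/kg, so a = −μ/(2ε) = 7.130×10⁶ m.
The apsides satisfy r_p + r_a = 2a, so the apoherm radius is 2a − r_p = 1.160×10⁷ m = 11597 km.

apoherm radius ≈ 11600 km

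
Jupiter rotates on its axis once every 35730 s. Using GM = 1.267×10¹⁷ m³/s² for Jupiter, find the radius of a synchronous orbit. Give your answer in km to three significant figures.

r_sync ≈ 1.60×10⁵ km

A synchronous orbit has period T, so by Kepler's third law a = (μT²/4π²)^(1/3).
μT²/4π² = 1.267×10¹⁷ × (3.573×10⁴)² / 39.48 = 4.097×10²⁴ m³.
a = 1.600×10⁸ m = 1.6002×10⁵ km.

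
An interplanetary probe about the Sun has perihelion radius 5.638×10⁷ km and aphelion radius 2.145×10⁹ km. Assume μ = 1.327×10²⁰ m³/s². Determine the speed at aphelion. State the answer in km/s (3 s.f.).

Semi-major axis a = (r_p + r_a)/2 = 1.1007×10⁹ km = 1.101×10¹² m.
Vis-viva: v² = μ(2/r − 1/a) = 1.327×10²⁰ × (9.324×10⁻¹³ − 9.085×10⁻¹³) = 3.169×10⁶ m²/s².
v = 1780 m/s = 1.780 km/s.

v ≈ 1.78 km/s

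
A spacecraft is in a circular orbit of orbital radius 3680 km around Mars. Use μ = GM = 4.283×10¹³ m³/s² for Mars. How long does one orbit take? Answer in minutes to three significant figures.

T ≈ 113 minutes

r = 3680 km = 3.680×10⁶ m.
Kepler's third law: T = 2π√(r³/μ) = 2π√((3.680×10⁶)³ / 4.283×10¹³).
r³/μ = 1.164×10⁶ s², so T = 2π × 1.079×10³ = 6.778×10³ s.
Converting: 6.778×10³ s ÷ 60.00 = 113.0 minutes.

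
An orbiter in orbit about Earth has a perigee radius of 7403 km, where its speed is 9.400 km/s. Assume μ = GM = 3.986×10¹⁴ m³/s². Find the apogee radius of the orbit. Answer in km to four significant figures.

apogee radius ≈ 33850 km

r_p = 7.403×10⁶ m.
Specific energy ε = v²/2 − μ/r = -9.663×10⁶ J/kg, so a = −μ/(2ε) = 2.062×10⁷ m.
The apsides satisfy r_p + r_a = 2a, so the apogee radius is 2a − r_p = 3.385×10⁷ m = 33847 km.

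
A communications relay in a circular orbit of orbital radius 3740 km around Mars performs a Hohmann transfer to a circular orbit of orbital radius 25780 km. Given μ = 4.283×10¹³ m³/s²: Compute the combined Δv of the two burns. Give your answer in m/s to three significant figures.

r₁ = 3740 km = 3.740×10⁶ m.
r₂ = 25780 km = 2.578×10⁷ m.
Transfer ellipse a_t = (r₁ + r₂)/2 = 1.476×10⁷ m.
At r₁: circular v_c1 = √(μ/r₁) = 3384 m/s; transfer-periapsis v_p = √[μ(2/r₁ − 1/a_t)] = 4472 m/s.
Δv₁ = v_p − v_c1 = 1088 m/s.
At r₂: circular v_c2 = √(μ/r₂) = 1289 m/s; transfer-apoapsis v_a = √[μ(2/r₂ − 1/a_t)] = 648.8 m/s.
Δv₂ = v_c2 − v_a = 640.1 m/s.
Total Δv = Δv₁ + Δv₂ = 1728 m/s.

Δv_total ≈ 1730 m/s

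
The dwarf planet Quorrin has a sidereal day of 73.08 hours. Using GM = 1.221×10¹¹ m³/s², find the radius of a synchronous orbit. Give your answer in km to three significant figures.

r_sync ≈ 5980 km

T = 73.08 hours = 2.631×10⁵ s.
A synchronous orbit has period T, so by Kepler's third law a = (μT²/4π²)^(1/3).
μT²/4π² = 1.221×10¹¹ × (2.631×10⁵)² / 39.48 = 2.141×10²⁰ m³.
a = 5.982×10⁶ m = 5982.1 km.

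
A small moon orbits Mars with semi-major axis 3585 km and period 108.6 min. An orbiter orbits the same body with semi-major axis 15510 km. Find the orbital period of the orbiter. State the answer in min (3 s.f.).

T₂ ≈ 977 min

Kepler's third law: T² ∝ a³, so T₂ = T₁ (a₂/a₁)^(3/2).
a₂/a₁ = 4.326, (a₂/a₁)^(3/2) = 8.999.
T₂ = 108.6 × 8.999 = 977.3 min.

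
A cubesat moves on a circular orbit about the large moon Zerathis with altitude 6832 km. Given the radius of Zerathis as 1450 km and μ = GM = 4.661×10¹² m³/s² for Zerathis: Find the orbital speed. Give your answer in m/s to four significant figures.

r = 1450 + 6832 = 8282.0 km = 8.2820×10⁶ m.
For a circular orbit v = √(μ/r) = √(4.661×10¹² / 8.282×10⁶) = √(5.628×10⁵) = 750.2 m/s.

v ≈ 750.2 m/s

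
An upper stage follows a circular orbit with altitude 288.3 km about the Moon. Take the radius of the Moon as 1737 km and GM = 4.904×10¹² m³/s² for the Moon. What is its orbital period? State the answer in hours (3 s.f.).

r = 1737 + 288.3 = 2025.3 km = 2.0253×10⁶ m.
Kepler's third law: T = 2π√(r³/μ) = 2π√((2.025×10⁶)³ / 4.904×10¹²).
r³/μ = 1.694×10⁶ s², so T = 2π × 1.302×10³ = 8.178×10³ s.
Converting: 8.178×10³ s ÷ 3600 = 2.272 hours.

T ≈ 2.27 hours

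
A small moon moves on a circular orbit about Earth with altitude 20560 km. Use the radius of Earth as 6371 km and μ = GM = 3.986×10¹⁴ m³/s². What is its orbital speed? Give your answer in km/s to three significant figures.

r = 6371 + 20560 = 26931 km = 2.6931×10⁷ m.
For a circular orbit v = √(μ/r) = √(3.986×10¹⁴ / 2.693×10⁷) = √(1.480×10⁷) = 3847 m/s.
That is 3.847 km/s.

v ≈ 3.85 km/s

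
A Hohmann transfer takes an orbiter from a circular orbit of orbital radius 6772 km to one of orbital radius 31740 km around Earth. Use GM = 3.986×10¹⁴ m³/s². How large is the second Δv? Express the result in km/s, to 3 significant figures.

Δv ≈ 1.44 km/s

r₁ = 6772 km = 6.772×10⁶ m.
r₂ = 31740 km = 3.174×10⁷ m.
Transfer ellipse a_t = (r₁ + r₂)/2 = 1.926×10⁷ m.
At r₁: circular v_c1 = √(μ/r₁) = 7672 m/s; transfer-perigee v_p = √[μ(2/r₁ − 1/a_t)] = 9850 m/s.
At r₂: circular v_c2 = √(μ/r₂) = 3544 m/s; transfer-apogee v_a = √[μ(2/r₂ − 1/a_t)] = 2102 m/s.
Δv₂ = v_c2 − v_a = 1442 m/s.
= 1.442 km/s.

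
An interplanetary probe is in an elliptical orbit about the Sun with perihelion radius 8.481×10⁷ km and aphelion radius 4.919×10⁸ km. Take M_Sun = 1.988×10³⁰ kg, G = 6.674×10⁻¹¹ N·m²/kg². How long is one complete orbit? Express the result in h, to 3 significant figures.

T ≈ 23500 h

μ = GM = 6.674×10⁻¹¹ × 1.988×10³⁰ = 1.327×10²⁰ m³/s².
Semi-major axis a = (r_p + r_a)/2 = (8.4810×10⁷ + 4.9190×10⁸)/2 = 2.8836×10⁸ km = 2.884×10¹¹ m.
By Kepler's third law T = 2π√(a³/μ) = 2π × 1.344×10⁷ = 8.446×10⁷ s.
= 23460 h.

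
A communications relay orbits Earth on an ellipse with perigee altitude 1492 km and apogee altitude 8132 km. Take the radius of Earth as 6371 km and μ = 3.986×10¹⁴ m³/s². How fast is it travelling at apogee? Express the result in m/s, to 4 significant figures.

r_p = 6371 + 1492 = 7863.0 km = 7.8630×10⁶ m.
r_a = 6371 + 8132 = 14503 km = 1.4503×10⁷ m.
Semi-major axis a = (r_p + r_a)/2 = 11183 km = 1.118×10⁷ m.
Vis-viva: v² = μ(2/r − 1/a) = 3.986×10¹⁴ × (1.379×10⁻⁷ − 8.942×10⁻⁸) = 1.932×10⁷ m²/s².
v = 4396 m/s.

v ≈ 4396 m/s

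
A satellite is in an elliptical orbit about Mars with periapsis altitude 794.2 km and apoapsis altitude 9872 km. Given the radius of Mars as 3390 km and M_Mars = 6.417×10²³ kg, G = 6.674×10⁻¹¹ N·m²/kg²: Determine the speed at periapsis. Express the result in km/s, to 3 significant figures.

μ = GM = 6.674×10⁻¹¹ × 6.417×10²³ = 4.283×10¹³ m³/s².
r_p = 3390 + 794.2 = 4184.2 km = 4.1842×10⁶ m.
r_a = 3390 + 9872 = 13262 km = 1.3262×10⁷ m.
Semi-major axis a = (r_p + r_a)/2 = 8723.1 km = 8.723×10⁶ m.
Vis-viva: v² = μ(2/r − 1/a) = 4.283×10¹³ × (4.780×10⁻⁷ − 1.146×10⁻⁷) = 1.556×10⁷ m²/s².
v = 3945 m/s = 3.945 km/s.

v ≈ 3.94 km/s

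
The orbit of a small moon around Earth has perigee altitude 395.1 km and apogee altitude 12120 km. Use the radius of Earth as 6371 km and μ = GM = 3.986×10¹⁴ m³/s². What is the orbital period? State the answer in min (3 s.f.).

T ≈ 235 min

r_p = 6371 + 395.1 = 6766.1 km = 6.7661×10⁶ m.
r_a = 6371 + 12120 = 18491 km = 1.8491×10⁷ m.
Semi-major axis a = (r_p + r_a)/2 = (6766.1 + 18491)/2 = 12629 km = 1.263×10⁷ m.
By Kepler's third law T = 2π√(a³/μ) = 2π × 2.248×10³ = 1.412×10⁴ s.
= 235.4 min.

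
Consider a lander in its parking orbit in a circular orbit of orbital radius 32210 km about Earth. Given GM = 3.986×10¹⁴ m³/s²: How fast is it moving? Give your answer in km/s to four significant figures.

v ≈ 3.518 km/s

r = 32210 km = 3.221×10⁷ m.
For a circular orbit v = √(μ/r) = √(3.986×10¹⁴ / 3.221×10⁷) = √(1.238×10⁷) = 3518 m/s.
That is 3.518 km/s.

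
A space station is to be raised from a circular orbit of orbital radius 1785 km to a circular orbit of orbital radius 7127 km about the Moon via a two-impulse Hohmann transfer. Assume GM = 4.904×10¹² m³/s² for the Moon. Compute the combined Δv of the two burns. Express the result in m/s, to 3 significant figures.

r₁ = 1785 km = 1.785×10⁶ m.
r₂ = 7127 km = 7.127×10⁶ m.
Transfer ellipse a_t = (r₁ + r₂)/2 = 4.456×10⁶ m.
At r₁: circular v_c1 = √(μ/r₁) = 1658 m/s; transfer-perilune v_p = √[μ(2/r₁ − 1/a_t)] = 2096 m/s.
Δv₁ = v_p − v_c1 = 438.7 m/s.
At r₂: circular v_c2 = √(μ/r₂) = 829.5 m/s; transfer-apolune v_a = √[μ(2/r₂ − 1/a_t)] = 525.0 m/s.
Δv₂ = v_c2 − v_a = 304.5 m/s.
Total Δv = Δv₁ + Δv₂ = 743.2 m/s.

Δv_total ≈ 743 m/s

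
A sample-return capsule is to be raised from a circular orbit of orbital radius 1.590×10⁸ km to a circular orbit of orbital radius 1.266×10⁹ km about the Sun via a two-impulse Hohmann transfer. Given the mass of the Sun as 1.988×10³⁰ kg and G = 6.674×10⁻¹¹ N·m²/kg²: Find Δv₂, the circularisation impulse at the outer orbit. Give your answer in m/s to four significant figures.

μ = GM = 6.674×10⁻¹¹ × 1.988×10³⁰ = 1.327×10²⁰ m³/s².
r₁ = 1.590×10⁸ km = 1.590×10¹¹ m.
r₂ = 1.266×10⁹ km = 1.266×10¹² m.
Transfer ellipse a_t = (r₁ + r₂)/2 = 7.125×10¹¹ m.
At r₁: circular v_c1 = √(μ/r₁) = 28890 m/s; transfer-perihelion v_p = √[μ(2/r₁ − 1/a_t)] = 38510 m/s.
At r₂: circular v_c2 = √(μ/r₂) = 10240 m/s; transfer-aphelion v_a = √[μ(2/r₂ − 1/a_t)] = 4836 m/s.
Δv₂ = v_c2 − v_a = 5401 m/s.

Δv ≈ 5401 m/s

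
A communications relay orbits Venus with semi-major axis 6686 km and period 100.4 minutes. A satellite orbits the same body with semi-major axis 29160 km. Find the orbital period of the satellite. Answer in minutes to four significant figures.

Kepler's third law: T² ∝ a³, so T₂ = T₁ (a₂/a₁)^(3/2).
a₂/a₁ = 4.361, (a₂/a₁)^(3/2) = 9.108.
T₂ = 100.4 × 9.108 = 914.5 minutes.

T₂ ≈ 914.5 minutes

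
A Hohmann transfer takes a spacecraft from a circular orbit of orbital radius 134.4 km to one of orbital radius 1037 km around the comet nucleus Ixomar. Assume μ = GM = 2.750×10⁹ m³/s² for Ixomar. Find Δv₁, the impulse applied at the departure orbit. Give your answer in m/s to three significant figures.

Δv ≈ 47.3 m/s

r₁ = 134.4 km = 1.344×10⁵ m.
r₂ = 1037 km = 1.037×10⁶ m.
Transfer ellipse a_t = (r₁ + r₂)/2 = 5.857×10⁵ m.
At r₁: circular v_c1 = √(μ/r₁) = 143.0 m/s; transfer-periapsis v_p = √[μ(2/r₁ − 1/a_t)] = 190.3 m/s.
Δv₁ = v_p − v_c1 = 47.29 m/s.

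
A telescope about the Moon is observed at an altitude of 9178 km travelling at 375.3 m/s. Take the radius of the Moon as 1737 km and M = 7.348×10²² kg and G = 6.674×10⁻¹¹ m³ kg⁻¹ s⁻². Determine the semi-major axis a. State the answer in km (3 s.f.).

a ≈ 6470 km

μ = GM = 6.674×10⁻¹¹ × 7.348×10²² = 4.904×10¹² m³/s².
r = 1737 + 9178 = 10915 km = 1.092×10⁷ m.
Vis-viva rearranged: 1/a = 2/r − v²/μ = 1.832×10⁻⁷ − 2.872×10⁻⁸ = 1.545×10⁻⁷ m⁻¹.
a = 6.472×10⁶ m = 6472.0 km.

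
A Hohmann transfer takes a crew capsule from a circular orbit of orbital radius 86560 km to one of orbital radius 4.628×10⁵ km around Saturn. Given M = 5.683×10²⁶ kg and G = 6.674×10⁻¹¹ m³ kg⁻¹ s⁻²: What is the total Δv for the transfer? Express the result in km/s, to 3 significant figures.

μ = GM = 6.674×10⁻¹¹ × 5.683×10²⁶ = 3.793×10¹⁶ m³/s².
r₁ = 86560 km = 8.656×10⁷ m.
r₂ = 4.628×10⁵ km = 4.628×10⁸ m.
Transfer ellipse a_t = (r₁ + r₂)/2 = 2.747×10⁸ m.
At r₁: circular v_c1 = √(μ/r₁) = 20930 m/s; transfer-perikrone v_p = √[μ(2/r₁ − 1/a_t)] = 27170 m/s.
Δv₁ = v_p − v_c1 = 6238 m/s.
At r₂: circular v_c2 = √(μ/r₂) = 9053 m/s; transfer-apokrone v_a = √[μ(2/r₂ − 1/a_t)] = 5082 m/s.
Δv₂ = v_c2 − v_a = 3971 m/s.
Total Δv = Δv₁ + Δv₂ = 10210 m/s = 10.21 km/s.

Δv_total ≈ 10.2 km/s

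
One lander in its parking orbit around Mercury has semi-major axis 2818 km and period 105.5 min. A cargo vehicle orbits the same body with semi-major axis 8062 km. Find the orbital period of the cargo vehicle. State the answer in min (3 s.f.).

Kepler's third law: T² ∝ a³, so T₂ = T₁ (a₂/a₁)^(3/2).
a₂/a₁ = 2.861, (a₂/a₁)^(3/2) = 4.839.
T₂ = 105.5 × 4.839 = 510.5 min.

T₂ ≈ 511 min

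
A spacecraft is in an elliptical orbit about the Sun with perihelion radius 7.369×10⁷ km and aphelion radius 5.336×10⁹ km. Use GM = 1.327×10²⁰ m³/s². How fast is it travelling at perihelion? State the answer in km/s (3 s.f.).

v ≈ 59.6 km/s

Semi-major axis a = (r_p + r_a)/2 = 2.7048×10⁹ km = 2.705×10¹² m.
Vis-viva: v² = μ(2/r − 1/a) = 1.327×10²⁰ × (2.714×10⁻¹¹ − 3.697×10⁻¹³) = 3.553×10⁹ m²/s².
v = 59600 m/s = 59.60 km/s.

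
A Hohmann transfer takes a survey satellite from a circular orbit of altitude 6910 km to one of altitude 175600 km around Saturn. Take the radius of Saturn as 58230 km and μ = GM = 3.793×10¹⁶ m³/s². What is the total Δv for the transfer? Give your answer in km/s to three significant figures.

r₁ = 58230 + 6910 = 65140 km = 6.5140×10⁷ m.
r₂ = 58230 + 175600 = 233830 km = 2.3383×10⁸ m.
Transfer ellipse a_t = (r₁ + r₂)/2 = 1.495×10⁸ m.
At r₁: circular v_c1 = √(μ/r₁) = 24130 m/s; transfer-perikrone v_p = √[μ(2/r₁ − 1/a_t)] = 30180 m/s.
Δv₁ = v_p − v_c1 = 6049 m/s.
At r₂: circular v_c2 = √(μ/r₂) = 12740 m/s; transfer-apokrone v_a = √[μ(2/r₂ − 1/a_t)] = 8407 m/s.
Δv₂ = v_c2 − v_a = 4329 m/s.
Total Δv = Δv₁ + Δv₂ = 10380 m/s = 10.38 km/s.

Δv_total ≈ 10.4 km/s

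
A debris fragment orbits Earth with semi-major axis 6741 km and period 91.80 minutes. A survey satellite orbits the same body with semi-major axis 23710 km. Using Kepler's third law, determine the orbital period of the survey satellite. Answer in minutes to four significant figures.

T₂ ≈ 605.6 minutes

Kepler's third law: T² ∝ a³, so T₂ = T₁ (a₂/a₁)^(3/2).
a₂/a₁ = 3.517, (a₂/a₁)^(3/2) = 6.596.
T₂ = 91.80 × 6.596 = 605.6 minutes.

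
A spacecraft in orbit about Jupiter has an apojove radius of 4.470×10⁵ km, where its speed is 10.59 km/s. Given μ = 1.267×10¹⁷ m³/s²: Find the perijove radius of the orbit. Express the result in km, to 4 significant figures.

perijove radius ≈ 1.102×10⁵ km

r_a = 4.470×10⁸ m.
Specific energy ε = v²/2 − μ/r = -2.274×10⁸ J/kg, so a = −μ/(2ε) = 2.786×10⁸ m.
The apsides satisfy r_p + r_a = 2a, so the perijove radius is 2a − r_a = 1.102×10⁸ m = 1.1024×10⁵ km.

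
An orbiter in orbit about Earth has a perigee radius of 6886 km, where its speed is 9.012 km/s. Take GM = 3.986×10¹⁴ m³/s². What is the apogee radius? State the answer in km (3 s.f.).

apogee radius ≈ 16200 km

r_p = 6.886×10⁶ m.
Specific energy ε = v²/2 − μ/r = -1.728×10⁷ J/kg, so a = −μ/(2ε) = 1.154×10⁷ m.
The apsides satisfy r_p + r_a = 2a, so the apogee radius is 2a − r_p = 1.618×10⁷ m = 16184 km.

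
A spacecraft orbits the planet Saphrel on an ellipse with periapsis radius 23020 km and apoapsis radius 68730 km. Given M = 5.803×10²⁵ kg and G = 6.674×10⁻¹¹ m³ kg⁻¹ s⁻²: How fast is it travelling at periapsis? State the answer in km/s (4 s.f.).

μ = GM = 6.674×10⁻¹¹ × 5.803×10²⁵ = 3.873×10¹⁵ m³/s².
Semi-major axis a = (r_p + r_a)/2 = 45875 km = 4.588×10⁷ m.
Vis-viva: v² = μ(2/r − 1/a) = 3.873×10¹⁵ × (8.688×10⁻⁸ − 2.180×10⁻⁸) = 2.521×10⁸ m²/s².
v = 15880 m/s = 15.88 km/s.

v ≈ 15.88 km/s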